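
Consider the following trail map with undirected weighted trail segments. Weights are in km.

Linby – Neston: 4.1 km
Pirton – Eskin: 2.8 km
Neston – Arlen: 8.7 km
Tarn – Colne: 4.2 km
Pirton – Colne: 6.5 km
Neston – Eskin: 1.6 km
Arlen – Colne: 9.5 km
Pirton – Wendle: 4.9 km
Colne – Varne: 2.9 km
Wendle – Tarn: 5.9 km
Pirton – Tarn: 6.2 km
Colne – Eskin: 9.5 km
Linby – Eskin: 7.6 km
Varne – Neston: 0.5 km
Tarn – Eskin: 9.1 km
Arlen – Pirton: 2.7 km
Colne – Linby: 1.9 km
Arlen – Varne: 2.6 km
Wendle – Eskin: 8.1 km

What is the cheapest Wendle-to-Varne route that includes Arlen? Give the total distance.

Shortest Wendle→Arlen: Wendle → Pirton → Arlen = 7.6
Shortest Arlen→Varne: Arlen → Varne = 2.6
Total via Arlen: 7.6 + 2.6 = 10.2 km.

10.2 km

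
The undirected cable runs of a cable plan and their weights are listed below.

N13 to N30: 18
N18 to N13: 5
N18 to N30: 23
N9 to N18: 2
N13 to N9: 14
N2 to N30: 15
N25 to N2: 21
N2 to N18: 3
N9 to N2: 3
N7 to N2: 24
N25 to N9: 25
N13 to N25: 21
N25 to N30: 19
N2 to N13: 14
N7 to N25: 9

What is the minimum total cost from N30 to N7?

28

Compare a few routes:
N30–N2–N7: 15+24 = 39
N30–N2–N25–N7: 15+21+9 = 45
N30–N25–N7: 19+9 = 28
The minimum is 28 via N30–N25–N7.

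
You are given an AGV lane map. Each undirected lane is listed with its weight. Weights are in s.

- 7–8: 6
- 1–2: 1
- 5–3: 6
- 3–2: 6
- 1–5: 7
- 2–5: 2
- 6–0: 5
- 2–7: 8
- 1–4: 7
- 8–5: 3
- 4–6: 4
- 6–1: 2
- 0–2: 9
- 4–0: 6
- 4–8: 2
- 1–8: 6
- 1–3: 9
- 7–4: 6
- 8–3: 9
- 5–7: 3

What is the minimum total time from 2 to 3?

Candidate routes:
2–5–3: 2+6 = 8
2–3: 6 = 6
Cheapest is 2–3 at 6 s.

6 s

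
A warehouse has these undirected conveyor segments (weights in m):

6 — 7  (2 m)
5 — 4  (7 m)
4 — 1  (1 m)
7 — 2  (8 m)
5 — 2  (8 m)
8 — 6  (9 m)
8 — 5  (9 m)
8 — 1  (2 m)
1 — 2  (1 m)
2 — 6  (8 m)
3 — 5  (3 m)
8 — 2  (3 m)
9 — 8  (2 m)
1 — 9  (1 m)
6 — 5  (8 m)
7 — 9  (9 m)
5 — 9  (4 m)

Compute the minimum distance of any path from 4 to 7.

10 m

Shortest distances from 4:
4: 0
1: 1  (via 4)
2: 2  (via 1)
9: 2  (via 1)
8: 3  (via 1)
5: 6  (via 9)
3: 9  (via 5)
6: 10  (via 2)
7: 10  (via 2)
Shortest route: 4–1–2–7 = 10 m.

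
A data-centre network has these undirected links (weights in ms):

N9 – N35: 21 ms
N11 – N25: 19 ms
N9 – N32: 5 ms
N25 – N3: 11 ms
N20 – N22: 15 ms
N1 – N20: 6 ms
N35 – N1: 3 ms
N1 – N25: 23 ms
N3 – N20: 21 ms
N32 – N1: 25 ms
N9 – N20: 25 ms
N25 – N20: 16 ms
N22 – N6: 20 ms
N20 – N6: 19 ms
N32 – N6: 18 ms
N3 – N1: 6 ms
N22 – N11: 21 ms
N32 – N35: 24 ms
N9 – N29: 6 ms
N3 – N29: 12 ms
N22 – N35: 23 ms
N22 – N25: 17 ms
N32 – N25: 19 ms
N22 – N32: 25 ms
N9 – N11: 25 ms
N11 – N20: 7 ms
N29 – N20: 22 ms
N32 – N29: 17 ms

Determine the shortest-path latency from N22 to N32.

25 ms

Compare a few routes:
N22–N32: 25 = 25
N22–N6–N32: 20+18 = 38
N22–N25–N32: 17+19 = 36
The minimum is 25 ms via N22–N32.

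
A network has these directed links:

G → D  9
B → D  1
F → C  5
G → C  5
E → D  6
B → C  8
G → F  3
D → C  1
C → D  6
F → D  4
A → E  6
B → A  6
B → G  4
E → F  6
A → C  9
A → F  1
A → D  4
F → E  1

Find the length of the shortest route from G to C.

Compare a few routes:
G → C: 5 = 5
G → F → D → C: 3+4+1 = 8
Cheapest is G → C at 5.

5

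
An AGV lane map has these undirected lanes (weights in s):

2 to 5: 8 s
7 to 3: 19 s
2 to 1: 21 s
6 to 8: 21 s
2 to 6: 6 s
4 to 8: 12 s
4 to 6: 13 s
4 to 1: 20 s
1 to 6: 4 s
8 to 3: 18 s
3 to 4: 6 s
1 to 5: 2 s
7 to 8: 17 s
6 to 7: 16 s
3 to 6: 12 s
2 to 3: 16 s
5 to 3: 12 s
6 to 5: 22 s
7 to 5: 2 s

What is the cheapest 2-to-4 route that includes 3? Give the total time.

22 s

Shortest 2→3: 2 → 3 = 16
Shortest 3→4: 3 → 4 = 6
Total via 3: 16 + 6 = 22 s.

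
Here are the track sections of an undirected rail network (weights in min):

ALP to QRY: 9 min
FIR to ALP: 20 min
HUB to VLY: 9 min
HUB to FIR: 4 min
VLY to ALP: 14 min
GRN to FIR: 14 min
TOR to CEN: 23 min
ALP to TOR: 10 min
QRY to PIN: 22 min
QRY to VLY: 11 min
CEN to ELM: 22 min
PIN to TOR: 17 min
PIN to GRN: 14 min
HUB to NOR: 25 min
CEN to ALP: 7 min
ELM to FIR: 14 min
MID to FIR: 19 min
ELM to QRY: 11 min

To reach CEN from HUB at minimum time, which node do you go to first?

Enumerating some paths:
HUB → VLY → ALP → CEN: 9+14+7 = 30
HUB → FIR → ALP → CEN: 4+20+7 = 31
HUB → VLY → QRY → ALP → CEN: 9+11+9+7 = 36
Cheapest is HUB → VLY → ALP → CEN at 30 min.
So from HUB the first move is to VLY.

VLY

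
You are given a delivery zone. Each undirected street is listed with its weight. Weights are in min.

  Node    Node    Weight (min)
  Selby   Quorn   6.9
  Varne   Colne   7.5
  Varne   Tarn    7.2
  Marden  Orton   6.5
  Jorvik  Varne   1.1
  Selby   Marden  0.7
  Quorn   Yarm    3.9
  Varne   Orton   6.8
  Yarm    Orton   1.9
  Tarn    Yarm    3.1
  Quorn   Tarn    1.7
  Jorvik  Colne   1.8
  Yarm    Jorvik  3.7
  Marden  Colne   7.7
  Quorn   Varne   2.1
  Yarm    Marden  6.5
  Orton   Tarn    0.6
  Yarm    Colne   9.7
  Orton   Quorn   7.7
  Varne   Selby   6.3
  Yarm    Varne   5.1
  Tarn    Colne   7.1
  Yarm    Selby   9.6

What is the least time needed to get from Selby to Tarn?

Shortest distances from Selby:
Selby: 0
Marden: 0.7  (via Selby)
Varne: 6.3  (via Selby)
Quorn: 6.9  (via Selby)
Orton: 7.2  (via Marden)
Yarm: 7.2  (via Marden)
Jorvik: 7.4  (via Varne)
Tarn: 7.8  (via Orton)
Shortest route: Selby → Marden → Orton → Tarn = 7.8 min.

7.8 min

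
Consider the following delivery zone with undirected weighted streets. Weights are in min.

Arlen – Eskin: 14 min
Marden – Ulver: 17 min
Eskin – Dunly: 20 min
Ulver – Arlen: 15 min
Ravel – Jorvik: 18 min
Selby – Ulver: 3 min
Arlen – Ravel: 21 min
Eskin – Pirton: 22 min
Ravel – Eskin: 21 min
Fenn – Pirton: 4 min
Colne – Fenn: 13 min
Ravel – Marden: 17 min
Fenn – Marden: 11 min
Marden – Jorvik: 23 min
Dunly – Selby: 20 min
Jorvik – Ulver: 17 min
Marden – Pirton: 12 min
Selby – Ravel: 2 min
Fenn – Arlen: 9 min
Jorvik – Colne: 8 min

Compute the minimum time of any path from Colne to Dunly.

48 min

Candidate routes:
Colne–Jorvik–Ulver–Selby–Dunly: 8+17+3+20 = 48
Colne–Fenn–Arlen–Eskin–Dunly: 13+9+14+20 = 56
Colne–Fenn–Pirton–Eskin–Dunly: 13+4+22+20 = 59
The minimum is 48 min via Colne–Jorvik–Ulver–Selby–Dunly.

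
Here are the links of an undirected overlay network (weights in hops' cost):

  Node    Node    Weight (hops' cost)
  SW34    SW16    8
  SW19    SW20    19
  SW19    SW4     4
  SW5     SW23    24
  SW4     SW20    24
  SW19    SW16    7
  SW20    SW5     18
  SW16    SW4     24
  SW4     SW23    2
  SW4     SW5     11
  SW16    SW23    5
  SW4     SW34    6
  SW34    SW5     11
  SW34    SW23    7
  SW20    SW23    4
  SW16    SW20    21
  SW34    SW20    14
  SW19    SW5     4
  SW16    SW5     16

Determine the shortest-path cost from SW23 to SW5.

Settle nodes by increasing distance from SW23:
SW23: 0
SW4: 2  (via SW23)
SW20: 4  (via SW23)
SW16: 5  (via SW23)
SW19: 6  (via SW4)
SW34: 7  (via SW23)
SW5: 10  (via SW19)
Shortest route: SW23 → SW4 → SW19 → SW5 = 10 hops' cost.

10 hops' cost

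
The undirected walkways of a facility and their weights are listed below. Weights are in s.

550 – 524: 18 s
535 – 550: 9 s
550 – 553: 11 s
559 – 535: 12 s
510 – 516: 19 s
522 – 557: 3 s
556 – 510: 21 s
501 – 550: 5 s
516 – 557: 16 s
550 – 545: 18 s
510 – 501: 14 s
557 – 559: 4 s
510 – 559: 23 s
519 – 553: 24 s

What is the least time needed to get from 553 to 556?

51 s

Running Dijkstra from 553:
553: 0
550: 11  (via 553)
501: 16  (via 550)
535: 20  (via 550)
519: 24  (via 553)
545: 29  (via 550)
524: 29  (via 550)
510: 30  (via 501)
559: 32  (via 535)
557: 36  (via 559)
522: 39  (via 557)
516: 49  (via 510)
556: 51  (via 510)
Shortest route: 553 → 550 → 501 → 510 → 556 = 51 s.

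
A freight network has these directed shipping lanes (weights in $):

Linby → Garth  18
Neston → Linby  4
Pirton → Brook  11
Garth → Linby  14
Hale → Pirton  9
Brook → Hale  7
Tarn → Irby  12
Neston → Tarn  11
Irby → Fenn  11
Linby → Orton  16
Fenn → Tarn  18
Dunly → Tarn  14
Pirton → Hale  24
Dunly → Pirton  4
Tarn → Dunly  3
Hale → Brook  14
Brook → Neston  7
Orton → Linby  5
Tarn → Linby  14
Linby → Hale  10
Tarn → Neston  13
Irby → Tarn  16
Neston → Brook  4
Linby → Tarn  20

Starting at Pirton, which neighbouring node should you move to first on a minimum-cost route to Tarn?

Enumerating some paths:
Pirton - Hale - Brook - Neston - Tarn: 24+14+7+11 = 56
Pirton - Brook - Neston - Linby - Tarn: 11+7+4+20 = 42
Pirton - Brook - Neston - Tarn: 11+7+11 = 29
The minimum is $29 via Pirton - Brook - Neston - Tarn.
So from Pirton the first move is to Brook.

Brook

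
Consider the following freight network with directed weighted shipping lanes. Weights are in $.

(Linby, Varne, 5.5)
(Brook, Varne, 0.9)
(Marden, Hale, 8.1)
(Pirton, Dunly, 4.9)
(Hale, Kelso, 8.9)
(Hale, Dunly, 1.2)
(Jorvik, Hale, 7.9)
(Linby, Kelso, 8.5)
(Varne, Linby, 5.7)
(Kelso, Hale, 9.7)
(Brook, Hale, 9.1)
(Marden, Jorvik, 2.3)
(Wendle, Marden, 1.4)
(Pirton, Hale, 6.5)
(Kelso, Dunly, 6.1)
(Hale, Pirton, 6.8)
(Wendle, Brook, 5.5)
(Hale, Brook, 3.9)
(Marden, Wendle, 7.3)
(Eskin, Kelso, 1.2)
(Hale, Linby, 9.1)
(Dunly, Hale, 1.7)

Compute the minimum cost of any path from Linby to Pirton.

Settle nodes by increasing distance from Linby:
Linby: 0
Varne: 5.5  (via Linby)
Kelso: 8.5  (via Linby)
Dunly: 14.6  (via Kelso)
Hale: 16.3  (via Dunly)
Brook: 20.2  (via Hale)
Pirton: 23.1  (via Hale)
Shortest route: Linby–Kelso–Dunly–Hale–Pirton = $23.1.

$23.1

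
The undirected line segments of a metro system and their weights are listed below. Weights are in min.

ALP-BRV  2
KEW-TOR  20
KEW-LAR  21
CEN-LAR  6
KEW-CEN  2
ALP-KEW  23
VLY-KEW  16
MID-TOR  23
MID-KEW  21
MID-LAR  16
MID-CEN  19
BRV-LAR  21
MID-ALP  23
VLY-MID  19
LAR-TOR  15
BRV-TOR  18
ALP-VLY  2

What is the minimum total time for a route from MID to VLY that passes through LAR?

Best MID to LAR: MID → LAR costing 16
Best LAR to VLY: LAR → CEN → KEW → VLY costing 24
Total via LAR: 16 + 24 = 40 min.

40 min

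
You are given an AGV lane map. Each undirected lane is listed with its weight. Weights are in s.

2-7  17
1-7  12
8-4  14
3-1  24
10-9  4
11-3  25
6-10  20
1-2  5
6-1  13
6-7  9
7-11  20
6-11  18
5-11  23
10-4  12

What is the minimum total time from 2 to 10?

38 s

Running Dijkstra from 2:
2: 0
1: 5  (via 2)
7: 17  (via 2)
6: 18  (via 1)
3: 29  (via 1)
11: 36  (via 6)
10: 38  (via 6)
Shortest route: 2–1–6–10 = 38 s.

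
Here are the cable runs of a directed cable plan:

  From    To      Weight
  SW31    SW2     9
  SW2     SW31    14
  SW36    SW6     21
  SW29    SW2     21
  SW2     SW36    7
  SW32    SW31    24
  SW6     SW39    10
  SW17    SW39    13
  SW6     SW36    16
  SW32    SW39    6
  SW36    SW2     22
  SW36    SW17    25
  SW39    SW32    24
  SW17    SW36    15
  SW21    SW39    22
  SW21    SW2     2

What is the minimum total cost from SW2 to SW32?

62

Compare a few routes:
SW2 - SW36 - SW6 - SW39 - SW32: 7+21+10+24 = 62
SW2 - SW36 - SW17 - SW39 - SW32: 7+25+13+24 = 69
Cheapest is SW2 - SW36 - SW6 - SW39 - SW32 at 62.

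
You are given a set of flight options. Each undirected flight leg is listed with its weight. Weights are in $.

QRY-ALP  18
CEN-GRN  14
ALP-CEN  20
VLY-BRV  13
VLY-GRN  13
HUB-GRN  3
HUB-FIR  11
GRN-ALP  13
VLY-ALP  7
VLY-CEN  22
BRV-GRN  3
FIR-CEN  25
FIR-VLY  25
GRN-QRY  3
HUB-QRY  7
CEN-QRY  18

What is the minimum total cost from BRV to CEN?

$17

Shortest distances from BRV:
BRV: 0
GRN: 3  (via BRV)
HUB: 6  (via GRN)
QRY: 6  (via GRN)
VLY: 13  (via BRV)
ALP: 16  (via GRN)
FIR: 17  (via HUB)
CEN: 17  (via GRN)
Shortest route: BRV–GRN–CEN = $17.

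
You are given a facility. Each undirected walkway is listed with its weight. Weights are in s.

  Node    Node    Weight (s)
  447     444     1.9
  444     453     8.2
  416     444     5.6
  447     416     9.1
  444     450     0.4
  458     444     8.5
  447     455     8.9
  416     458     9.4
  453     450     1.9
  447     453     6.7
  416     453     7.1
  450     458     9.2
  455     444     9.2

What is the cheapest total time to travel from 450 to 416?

Settle nodes by increasing distance from 450:
450: 0
444: 0.4  (via 450)
453: 1.9  (via 450)
447: 2.3  (via 444)
416: 6  (via 444)
Shortest route: 450 → 444 → 416 = 6 s.

6 s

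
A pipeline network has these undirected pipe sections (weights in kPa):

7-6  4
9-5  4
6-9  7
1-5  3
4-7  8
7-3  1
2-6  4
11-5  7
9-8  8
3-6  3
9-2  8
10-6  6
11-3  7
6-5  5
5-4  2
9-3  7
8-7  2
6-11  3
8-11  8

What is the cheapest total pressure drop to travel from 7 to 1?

12 kPa

Settle nodes by increasing distance from 7:
7: 0
3: 1  (via 7)
8: 2  (via 7)
6: 4  (via 7)
11: 7  (via 6)
2: 8  (via 6)
4: 8  (via 7)
9: 8  (via 3)
5: 9  (via 6)
10: 10  (via 6)
1: 12  (via 5)
Shortest route: 7 → 6 → 5 → 1 = 12 kPa.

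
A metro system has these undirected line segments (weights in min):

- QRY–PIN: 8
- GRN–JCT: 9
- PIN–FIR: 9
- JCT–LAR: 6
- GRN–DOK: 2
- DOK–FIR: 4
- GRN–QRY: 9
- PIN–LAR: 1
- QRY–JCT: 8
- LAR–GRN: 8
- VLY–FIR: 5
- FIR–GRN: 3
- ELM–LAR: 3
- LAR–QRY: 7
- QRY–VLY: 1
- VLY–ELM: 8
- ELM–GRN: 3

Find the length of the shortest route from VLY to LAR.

8 min

Shortest distances from VLY:
VLY: 0
QRY: 1  (via VLY)
FIR: 5  (via VLY)
ELM: 8  (via VLY)
LAR: 8  (via QRY)
Shortest route: VLY–QRY–LAR = 8 min.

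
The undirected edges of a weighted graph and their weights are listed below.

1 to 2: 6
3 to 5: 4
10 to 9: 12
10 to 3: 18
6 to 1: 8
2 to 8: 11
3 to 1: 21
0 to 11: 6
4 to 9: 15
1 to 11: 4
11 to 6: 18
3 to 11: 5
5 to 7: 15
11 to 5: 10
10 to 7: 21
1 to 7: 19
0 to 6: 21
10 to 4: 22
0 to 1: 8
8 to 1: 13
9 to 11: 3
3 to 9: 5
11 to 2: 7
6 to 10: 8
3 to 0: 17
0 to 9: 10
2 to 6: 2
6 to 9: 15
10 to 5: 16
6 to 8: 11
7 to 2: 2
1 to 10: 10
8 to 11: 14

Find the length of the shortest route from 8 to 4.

32

Candidate routes:
8–2–11–9–4: 11+7+3+15 = 36
8–6–2–11–9–4: 11+2+7+3+15 = 38
8–11–9–4: 14+3+15 = 32
8–1–11–9–4: 13+4+3+15 = 35
Cheapest is 8–11–9–4 at 32.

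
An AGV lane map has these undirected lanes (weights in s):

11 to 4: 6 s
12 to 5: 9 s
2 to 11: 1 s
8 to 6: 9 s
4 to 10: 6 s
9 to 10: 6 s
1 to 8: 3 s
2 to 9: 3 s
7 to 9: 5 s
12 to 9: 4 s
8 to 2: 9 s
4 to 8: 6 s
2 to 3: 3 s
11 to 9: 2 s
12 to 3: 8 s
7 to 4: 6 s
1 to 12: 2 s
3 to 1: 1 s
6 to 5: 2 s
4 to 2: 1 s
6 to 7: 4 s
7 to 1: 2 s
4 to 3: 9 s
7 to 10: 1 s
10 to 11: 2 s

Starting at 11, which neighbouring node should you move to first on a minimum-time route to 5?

Candidate routes:
11–10–7–6–5: 2+1+4+2 = 9
11–9–7–6–5: 2+5+4+2 = 13
11–2–3–1–7–6–5: 1+3+1+2+4+2 = 13
Cheapest is 11–10–7–6–5 at 9 s.
So from 11 the first move is to 10.

10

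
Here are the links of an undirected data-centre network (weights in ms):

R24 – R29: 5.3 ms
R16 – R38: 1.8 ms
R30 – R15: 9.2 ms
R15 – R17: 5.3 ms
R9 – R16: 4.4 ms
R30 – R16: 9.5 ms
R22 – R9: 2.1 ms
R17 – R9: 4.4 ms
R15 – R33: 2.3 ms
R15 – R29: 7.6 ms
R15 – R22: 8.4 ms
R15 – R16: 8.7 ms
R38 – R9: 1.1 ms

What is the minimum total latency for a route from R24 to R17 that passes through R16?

Best R24 to R16: R24–R29–R15–R16 costing 21.6
Best R16 to R17: R16–R38–R9–R17 costing 7.3
Total via R16: 21.6 + 7.3 = 28.9 ms.

28.9 ms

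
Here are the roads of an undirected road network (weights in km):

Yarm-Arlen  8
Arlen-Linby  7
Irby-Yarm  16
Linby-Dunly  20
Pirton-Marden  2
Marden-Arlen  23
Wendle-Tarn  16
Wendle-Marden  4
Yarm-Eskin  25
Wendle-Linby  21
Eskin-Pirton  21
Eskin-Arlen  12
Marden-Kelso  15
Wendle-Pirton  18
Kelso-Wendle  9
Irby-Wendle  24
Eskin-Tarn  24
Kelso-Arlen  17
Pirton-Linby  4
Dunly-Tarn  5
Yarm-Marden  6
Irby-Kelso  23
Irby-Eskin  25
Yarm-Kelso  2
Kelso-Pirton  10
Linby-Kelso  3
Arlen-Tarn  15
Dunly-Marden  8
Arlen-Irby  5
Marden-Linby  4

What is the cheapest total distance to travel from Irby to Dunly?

24 km

Enumerating some paths:
Irby - Arlen - Linby - Pirton - Marden - Dunly: 5+7+4+2+8 = 26
Irby - Arlen - Linby - Marden - Dunly: 5+7+4+8 = 24
Irby - Arlen - Tarn - Dunly: 5+15+5 = 25
The minimum is 24 km via Irby - Arlen - Linby - Marden - Dunly.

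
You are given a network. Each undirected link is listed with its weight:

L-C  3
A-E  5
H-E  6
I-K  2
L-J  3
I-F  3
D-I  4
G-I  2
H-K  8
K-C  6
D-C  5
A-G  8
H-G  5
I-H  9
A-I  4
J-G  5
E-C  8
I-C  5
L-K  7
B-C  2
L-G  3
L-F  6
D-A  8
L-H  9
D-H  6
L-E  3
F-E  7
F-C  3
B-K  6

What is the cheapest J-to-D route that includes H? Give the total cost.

16

Shortest J→H: J–G–H = 10
Shortest H→D: H–D = 6
Total via H: 10 + 6 = 16.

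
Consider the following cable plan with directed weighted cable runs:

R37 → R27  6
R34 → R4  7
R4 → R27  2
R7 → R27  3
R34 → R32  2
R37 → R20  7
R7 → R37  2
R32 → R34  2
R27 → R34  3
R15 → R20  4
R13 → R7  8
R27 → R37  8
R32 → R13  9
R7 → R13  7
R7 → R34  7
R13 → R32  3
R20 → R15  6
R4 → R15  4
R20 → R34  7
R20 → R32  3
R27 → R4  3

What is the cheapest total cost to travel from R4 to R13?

16

Shortest distances from R4:
R4: 0
R27: 2  (via R4)
R15: 4  (via R4)
R34: 5  (via R27)
R32: 7  (via R34)
R20: 8  (via R15)
R37: 10  (via R27)
R13: 16  (via R32)
Shortest route: R4 → R27 → R34 → R32 → R13 = 16.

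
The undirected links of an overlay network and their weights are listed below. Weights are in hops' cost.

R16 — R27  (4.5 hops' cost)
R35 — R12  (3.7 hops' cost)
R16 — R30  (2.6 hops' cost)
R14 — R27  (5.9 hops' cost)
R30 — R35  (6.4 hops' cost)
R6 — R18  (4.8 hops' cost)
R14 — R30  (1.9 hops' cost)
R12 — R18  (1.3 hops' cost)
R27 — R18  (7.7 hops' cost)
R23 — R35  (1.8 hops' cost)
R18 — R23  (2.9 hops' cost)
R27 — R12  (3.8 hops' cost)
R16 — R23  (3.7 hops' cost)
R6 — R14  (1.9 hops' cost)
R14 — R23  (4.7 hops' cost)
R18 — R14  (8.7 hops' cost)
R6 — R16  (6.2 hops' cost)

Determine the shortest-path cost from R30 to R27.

7.1 hops' cost

Compare a few routes:
R30–R14–R27: 1.9+5.9 = 7.8
R30–R14–R6–R18–R12–R27: 1.9+1.9+4.8+1.3+3.8 = 13.7
R30–R16–R27: 2.6+4.5 = 7.1
The minimum is 7.1 hops' cost via R30–R16–R27.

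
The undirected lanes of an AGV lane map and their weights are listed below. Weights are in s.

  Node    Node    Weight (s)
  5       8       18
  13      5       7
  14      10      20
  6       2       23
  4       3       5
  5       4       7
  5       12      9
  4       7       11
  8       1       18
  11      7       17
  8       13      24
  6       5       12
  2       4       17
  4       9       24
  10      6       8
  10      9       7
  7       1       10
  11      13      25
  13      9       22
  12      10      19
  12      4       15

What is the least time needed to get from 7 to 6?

30 s

Settle nodes by increasing distance from 7:
7: 0
1: 10  (via 7)
4: 11  (via 7)
3: 16  (via 4)
11: 17  (via 7)
5: 18  (via 4)
13: 25  (via 5)
12: 26  (via 4)
2: 28  (via 4)
8: 28  (via 1)
6: 30  (via 5)
Shortest route: 7–4–5–6 = 30 s.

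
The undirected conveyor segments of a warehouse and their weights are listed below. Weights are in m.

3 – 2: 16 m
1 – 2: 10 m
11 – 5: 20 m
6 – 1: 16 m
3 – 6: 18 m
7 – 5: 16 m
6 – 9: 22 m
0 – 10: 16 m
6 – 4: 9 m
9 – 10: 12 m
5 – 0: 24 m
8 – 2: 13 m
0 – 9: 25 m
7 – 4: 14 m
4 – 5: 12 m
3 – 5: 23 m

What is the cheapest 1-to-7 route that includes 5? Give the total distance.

53 m

Best 1 to 5: 1–6–4–5 costing 37
Best 5 to 7: 5–7 costing 16
Total via 5: 37 + 16 = 53 m.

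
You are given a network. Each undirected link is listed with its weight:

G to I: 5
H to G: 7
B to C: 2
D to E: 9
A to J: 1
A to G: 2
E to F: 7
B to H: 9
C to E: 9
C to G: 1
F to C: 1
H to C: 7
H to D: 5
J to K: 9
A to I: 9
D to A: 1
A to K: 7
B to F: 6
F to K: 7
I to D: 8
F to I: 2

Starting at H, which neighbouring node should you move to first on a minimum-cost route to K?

Compare a few routes:
H → G → C → F → K: 7+1+1+7 = 16
H → D → A → K: 5+1+7 = 13
H → G → A → K: 7+2+7 = 16
H → C → F → K: 7+1+7 = 15
The minimum is 13 via H → D → A → K.
So from H the first move is to D.

D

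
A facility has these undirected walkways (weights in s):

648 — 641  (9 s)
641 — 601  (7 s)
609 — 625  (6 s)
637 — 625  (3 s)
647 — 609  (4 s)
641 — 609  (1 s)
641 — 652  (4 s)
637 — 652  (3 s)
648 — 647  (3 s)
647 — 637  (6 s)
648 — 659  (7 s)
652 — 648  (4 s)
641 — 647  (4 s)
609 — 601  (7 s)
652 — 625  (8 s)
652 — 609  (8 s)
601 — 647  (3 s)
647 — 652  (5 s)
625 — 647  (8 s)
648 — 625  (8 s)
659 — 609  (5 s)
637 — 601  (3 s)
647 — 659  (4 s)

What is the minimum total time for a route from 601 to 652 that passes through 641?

11 s

Shortest 601→641: 601 → 641 = 7
Shortest 641→652: 641 → 652 = 4
Total via 641: 7 + 4 = 11 s.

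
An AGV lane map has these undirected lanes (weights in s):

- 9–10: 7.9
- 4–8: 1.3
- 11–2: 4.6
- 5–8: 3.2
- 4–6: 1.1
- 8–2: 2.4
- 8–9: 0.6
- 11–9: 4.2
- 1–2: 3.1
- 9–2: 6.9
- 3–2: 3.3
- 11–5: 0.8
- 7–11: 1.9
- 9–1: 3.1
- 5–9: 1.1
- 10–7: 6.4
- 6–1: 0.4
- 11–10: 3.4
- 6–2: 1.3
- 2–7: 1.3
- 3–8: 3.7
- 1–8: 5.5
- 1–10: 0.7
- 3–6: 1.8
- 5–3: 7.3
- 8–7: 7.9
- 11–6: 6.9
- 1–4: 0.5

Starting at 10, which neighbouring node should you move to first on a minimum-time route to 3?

1

Candidate routes:
10–1–4–6–3: 0.7+0.5+1.1+1.8 = 4.1
10–1–4–8–3: 0.7+0.5+1.3+3.7 = 6.2
10–1–6–3: 0.7+0.4+1.8 = 2.9
10–1–6–2–3: 0.7+0.4+1.3+3.3 = 5.7
Cheapest is 10–1–6–3 at 2.9 s.
So from 10 the first move is to 1.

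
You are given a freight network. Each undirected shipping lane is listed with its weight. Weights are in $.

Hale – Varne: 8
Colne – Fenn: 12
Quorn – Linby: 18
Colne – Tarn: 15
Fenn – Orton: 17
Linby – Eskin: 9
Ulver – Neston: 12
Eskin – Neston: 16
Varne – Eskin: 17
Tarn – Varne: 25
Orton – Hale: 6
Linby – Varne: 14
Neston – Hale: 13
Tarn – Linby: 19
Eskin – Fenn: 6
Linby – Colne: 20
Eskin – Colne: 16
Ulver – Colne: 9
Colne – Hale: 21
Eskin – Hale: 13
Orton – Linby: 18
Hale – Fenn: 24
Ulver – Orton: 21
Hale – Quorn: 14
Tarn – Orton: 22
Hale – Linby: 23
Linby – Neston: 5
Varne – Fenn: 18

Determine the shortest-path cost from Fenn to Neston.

$20

Candidate routes:
Fenn - Eskin - Linby - Neston: 6+9+5 = 20
Fenn - Eskin - Neston: 6+16 = 22
Fenn - Eskin - Hale - Neston: 6+13+13 = 32
Cheapest is Fenn - Eskin - Linby - Neston at $20.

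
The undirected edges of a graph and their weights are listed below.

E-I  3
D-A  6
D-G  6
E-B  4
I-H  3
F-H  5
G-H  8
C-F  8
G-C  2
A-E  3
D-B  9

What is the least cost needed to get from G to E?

Settle nodes by increasing distance from G:
G: 0
C: 2  (via G)
D: 6  (via G)
H: 8  (via G)
F: 10  (via C)
I: 11  (via H)
A: 12  (via D)
E: 14  (via I)
Shortest route: G → H → I → E = 14.

14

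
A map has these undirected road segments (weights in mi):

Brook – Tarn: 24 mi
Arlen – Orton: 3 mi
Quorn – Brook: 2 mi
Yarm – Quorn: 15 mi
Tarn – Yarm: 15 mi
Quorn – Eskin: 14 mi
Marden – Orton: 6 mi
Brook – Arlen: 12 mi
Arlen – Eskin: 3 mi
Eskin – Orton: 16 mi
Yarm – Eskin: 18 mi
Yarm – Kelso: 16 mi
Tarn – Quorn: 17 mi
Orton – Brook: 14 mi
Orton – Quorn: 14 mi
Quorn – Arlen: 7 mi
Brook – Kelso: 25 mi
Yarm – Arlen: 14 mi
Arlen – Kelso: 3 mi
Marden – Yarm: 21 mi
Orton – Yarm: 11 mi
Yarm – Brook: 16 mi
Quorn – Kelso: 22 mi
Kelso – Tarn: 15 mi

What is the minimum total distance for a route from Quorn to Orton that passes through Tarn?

Best Quorn to Tarn: Quorn–Tarn costing 17
Best Tarn to Orton: Tarn–Kelso–Arlen–Orton costing 21
Total via Tarn: 17 + 21 = 38 mi.

38 mi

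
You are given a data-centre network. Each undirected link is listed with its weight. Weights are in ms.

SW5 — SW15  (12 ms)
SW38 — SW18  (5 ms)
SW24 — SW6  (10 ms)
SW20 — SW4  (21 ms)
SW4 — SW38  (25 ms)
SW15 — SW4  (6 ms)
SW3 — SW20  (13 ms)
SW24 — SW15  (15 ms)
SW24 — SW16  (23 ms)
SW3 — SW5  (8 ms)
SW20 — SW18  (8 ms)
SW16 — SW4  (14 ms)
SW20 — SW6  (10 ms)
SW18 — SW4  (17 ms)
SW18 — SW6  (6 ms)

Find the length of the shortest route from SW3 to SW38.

26 ms

Compare a few routes:
SW3 - SW20 - SW6 - SW18 - SW38: 13+10+6+5 = 34
SW3 - SW5 - SW15 - SW4 - SW38: 8+12+6+25 = 51
SW3 - SW20 - SW18 - SW38: 13+8+5 = 26
SW3 - SW5 - SW15 - SW4 - SW18 - SW38: 8+12+6+17+5 = 48
The minimum is 26 ms via SW3 - SW20 - SW18 - SW38.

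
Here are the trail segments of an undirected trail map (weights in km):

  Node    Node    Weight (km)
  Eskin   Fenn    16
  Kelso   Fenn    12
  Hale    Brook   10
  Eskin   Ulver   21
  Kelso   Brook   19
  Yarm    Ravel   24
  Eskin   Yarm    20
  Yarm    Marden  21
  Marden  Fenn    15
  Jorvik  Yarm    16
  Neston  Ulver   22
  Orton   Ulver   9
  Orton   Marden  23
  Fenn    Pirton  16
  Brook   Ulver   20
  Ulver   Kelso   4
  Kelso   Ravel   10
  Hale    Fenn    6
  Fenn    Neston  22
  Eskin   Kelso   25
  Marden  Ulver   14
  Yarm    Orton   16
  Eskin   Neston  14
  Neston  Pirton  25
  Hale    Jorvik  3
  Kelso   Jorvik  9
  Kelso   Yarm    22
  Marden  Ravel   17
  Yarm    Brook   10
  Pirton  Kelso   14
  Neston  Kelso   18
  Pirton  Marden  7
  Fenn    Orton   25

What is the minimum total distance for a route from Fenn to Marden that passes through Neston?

Shortest Fenn→Neston: Fenn → Neston = 22
Shortest Neston→Marden: Neston → Pirton → Marden = 32
Total via Neston: 22 + 32 = 54 km.

54 km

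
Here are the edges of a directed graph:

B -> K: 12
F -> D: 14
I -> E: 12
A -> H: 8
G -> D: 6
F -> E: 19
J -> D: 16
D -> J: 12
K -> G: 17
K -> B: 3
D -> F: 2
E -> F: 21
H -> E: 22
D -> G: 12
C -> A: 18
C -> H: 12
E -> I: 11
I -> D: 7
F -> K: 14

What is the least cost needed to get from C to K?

Settle nodes by increasing distance from C:
C: 0
H: 12  (via C)
A: 18  (via C)
E: 34  (via H)
I: 45  (via E)
D: 52  (via I)
F: 54  (via D)
G: 64  (via D)
J: 64  (via D)
K: 68  (via F)
Shortest route: C → H → E → I → D → F → K = 68.

68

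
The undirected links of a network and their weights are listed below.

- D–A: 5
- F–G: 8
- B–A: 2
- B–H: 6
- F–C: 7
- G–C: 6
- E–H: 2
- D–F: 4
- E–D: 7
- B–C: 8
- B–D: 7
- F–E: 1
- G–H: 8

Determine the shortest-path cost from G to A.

Compare a few routes:
G → F → D → A: 8+4+5 = 17
G → C → B → A: 6+8+2 = 16
Cheapest is G → C → B → A at 16.

16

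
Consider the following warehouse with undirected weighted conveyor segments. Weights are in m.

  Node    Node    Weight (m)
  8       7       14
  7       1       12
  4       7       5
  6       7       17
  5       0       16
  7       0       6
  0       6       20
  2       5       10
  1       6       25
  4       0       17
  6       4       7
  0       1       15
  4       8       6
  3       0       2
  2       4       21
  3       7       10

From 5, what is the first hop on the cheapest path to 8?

0

Enumerating some paths:
5–0–7–4–8: 16+6+5+6 = 33
5–0–7–8: 16+6+14 = 36
The minimum is 33 m via 5–0–7–4–8.
So from 5 the first move is to 0.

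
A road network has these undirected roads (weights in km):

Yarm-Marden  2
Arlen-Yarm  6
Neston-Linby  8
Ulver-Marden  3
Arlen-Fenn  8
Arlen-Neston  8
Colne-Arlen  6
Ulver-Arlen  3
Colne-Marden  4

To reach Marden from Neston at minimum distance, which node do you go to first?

Arlen

Candidate routes:
Neston–Arlen–Ulver–Marden: 8+3+3 = 14
Neston–Arlen–Yarm–Marden: 8+6+2 = 16
The minimum is 14 km via Neston–Arlen–Ulver–Marden.
So from Neston the first move is to Arlen.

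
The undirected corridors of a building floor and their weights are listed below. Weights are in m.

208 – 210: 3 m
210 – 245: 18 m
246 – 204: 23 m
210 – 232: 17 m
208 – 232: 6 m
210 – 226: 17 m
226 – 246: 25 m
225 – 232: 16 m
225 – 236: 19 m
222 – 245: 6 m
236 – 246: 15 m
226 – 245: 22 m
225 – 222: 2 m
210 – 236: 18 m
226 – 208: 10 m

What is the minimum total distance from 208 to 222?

Candidate routes:
208 - 232 - 225 - 222: 6+16+2 = 24
208 - 210 - 245 - 222: 3+18+6 = 27
The minimum is 24 m via 208 - 232 - 225 - 222.

24 m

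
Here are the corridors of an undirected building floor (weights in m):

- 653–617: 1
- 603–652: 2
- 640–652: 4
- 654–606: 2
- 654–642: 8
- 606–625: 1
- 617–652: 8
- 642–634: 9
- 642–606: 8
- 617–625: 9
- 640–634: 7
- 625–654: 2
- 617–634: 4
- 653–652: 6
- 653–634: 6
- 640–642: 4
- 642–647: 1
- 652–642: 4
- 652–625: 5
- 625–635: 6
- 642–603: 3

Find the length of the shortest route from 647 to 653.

Shortest distances from 647:
647: 0
642: 1  (via 647)
603: 4  (via 642)
652: 5  (via 642)
640: 5  (via 642)
654: 9  (via 642)
606: 9  (via 642)
625: 10  (via 652)
634: 10  (via 642)
653: 11  (via 652)
Shortest route: 647–642–652–653 = 11 m.

11 m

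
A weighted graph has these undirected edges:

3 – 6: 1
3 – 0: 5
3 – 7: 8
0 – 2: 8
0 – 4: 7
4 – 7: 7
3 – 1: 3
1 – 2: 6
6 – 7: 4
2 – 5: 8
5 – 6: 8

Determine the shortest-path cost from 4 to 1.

Enumerating some paths:
4 - 0 - 3 - 1: 7+5+3 = 15
4 - 7 - 3 - 1: 7+8+3 = 18
4 - 0 - 2 - 1: 7+8+6 = 21
The minimum is 15 via 4 - 0 - 3 - 1.

15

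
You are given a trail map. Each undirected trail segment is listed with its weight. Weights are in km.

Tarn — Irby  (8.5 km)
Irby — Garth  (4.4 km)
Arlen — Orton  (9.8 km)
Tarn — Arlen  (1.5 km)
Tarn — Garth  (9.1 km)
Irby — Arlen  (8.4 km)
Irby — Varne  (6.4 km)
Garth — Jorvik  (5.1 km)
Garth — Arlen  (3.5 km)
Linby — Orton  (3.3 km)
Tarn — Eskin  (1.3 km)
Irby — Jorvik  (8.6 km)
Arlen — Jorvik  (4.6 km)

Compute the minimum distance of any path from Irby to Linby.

21 km

Compare a few routes:
Irby → Arlen → Orton → Linby: 8.4+9.8+3.3 = 21.5
Irby → Tarn → Arlen → Orton → Linby: 8.5+1.5+9.8+3.3 = 23.1
Irby → Garth → Arlen → Orton → Linby: 4.4+3.5+9.8+3.3 = 21
The minimum is 21 km via Irby → Garth → Arlen → Orton → Linby.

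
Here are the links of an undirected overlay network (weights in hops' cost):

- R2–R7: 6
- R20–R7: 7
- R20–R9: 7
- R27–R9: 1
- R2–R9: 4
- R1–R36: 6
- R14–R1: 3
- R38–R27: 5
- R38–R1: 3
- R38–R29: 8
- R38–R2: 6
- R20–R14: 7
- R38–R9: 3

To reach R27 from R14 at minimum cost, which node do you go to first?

R1

Compare a few routes:
R14 - R1 - R38 - R9 - R27: 3+3+3+1 = 10
R14 - R1 - R38 - R27: 3+3+5 = 11
R14 - R20 - R9 - R27: 7+7+1 = 15
Cheapest is R14 - R1 - R38 - R9 - R27 at 10 hops' cost.
So from R14 the first move is to R1.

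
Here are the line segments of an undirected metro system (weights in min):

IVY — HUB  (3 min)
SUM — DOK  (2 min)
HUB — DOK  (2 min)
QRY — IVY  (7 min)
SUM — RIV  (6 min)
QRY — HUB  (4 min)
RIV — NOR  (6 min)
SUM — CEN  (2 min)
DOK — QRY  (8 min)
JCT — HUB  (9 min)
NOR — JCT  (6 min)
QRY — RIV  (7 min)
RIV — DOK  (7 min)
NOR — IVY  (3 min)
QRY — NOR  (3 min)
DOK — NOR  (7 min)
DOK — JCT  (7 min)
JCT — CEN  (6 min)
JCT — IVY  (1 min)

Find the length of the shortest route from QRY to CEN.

10 min

Candidate routes:
QRY → NOR → IVY → JCT → CEN: 3+3+1+6 = 13
QRY → DOK → SUM → CEN: 8+2+2 = 12
QRY → HUB → DOK → SUM → CEN: 4+2+2+2 = 10
The minimum is 10 min via QRY → HUB → DOK → SUM → CEN.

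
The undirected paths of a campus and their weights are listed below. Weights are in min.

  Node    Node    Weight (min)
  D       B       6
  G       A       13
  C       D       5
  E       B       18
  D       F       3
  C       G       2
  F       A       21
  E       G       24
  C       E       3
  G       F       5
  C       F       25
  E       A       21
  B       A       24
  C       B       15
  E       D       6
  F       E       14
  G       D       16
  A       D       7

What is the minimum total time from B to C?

Compare a few routes:
B–D–C: 6+5 = 11
B–C: 15 = 15
Cheapest is B–D–C at 11 min.

11 min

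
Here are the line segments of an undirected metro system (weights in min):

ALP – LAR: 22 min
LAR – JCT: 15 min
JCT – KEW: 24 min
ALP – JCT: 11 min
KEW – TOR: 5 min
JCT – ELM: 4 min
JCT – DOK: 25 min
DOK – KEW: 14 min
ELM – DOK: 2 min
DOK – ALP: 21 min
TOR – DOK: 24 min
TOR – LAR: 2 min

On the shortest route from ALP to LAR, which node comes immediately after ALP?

Compare a few routes:
ALP → LAR: 22 = 22
ALP → JCT → LAR: 11+15 = 26
The minimum is 22 min via ALP → LAR.
So from ALP the first move is to LAR.

LAR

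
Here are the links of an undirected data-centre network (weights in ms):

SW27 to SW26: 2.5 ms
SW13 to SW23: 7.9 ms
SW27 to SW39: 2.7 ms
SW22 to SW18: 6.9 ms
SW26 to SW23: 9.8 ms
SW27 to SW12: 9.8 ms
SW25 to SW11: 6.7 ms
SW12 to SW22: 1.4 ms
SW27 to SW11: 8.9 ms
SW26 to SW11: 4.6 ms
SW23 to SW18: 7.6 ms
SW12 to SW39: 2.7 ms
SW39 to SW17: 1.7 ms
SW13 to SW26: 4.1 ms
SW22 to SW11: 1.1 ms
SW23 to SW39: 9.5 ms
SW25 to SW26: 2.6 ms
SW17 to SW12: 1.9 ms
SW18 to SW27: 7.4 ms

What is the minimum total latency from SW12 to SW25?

9.2 ms

Running Dijkstra from SW12:
SW12: 0
SW22: 1.4  (via SW12)
SW17: 1.9  (via SW12)
SW11: 2.5  (via SW22)
SW39: 2.7  (via SW12)
SW27: 5.4  (via SW39)
SW26: 7.1  (via SW11)
SW18: 8.3  (via SW22)
SW25: 9.2  (via SW11)
Shortest route: SW12–SW22–SW11–SW25 = 9.2 ms.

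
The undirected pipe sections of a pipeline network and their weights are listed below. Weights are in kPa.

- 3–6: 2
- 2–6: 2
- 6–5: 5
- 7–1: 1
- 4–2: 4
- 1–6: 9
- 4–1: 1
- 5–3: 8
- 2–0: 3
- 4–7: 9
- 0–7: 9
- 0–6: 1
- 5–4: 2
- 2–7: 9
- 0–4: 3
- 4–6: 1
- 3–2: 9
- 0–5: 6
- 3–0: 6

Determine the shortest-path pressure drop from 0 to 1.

Shortest distances from 0:
0: 0
6: 1  (via 0)
4: 2  (via 6)
1: 3  (via 4)
Shortest route: 0 → 6 → 4 → 1 = 3 kPa.

3 kPa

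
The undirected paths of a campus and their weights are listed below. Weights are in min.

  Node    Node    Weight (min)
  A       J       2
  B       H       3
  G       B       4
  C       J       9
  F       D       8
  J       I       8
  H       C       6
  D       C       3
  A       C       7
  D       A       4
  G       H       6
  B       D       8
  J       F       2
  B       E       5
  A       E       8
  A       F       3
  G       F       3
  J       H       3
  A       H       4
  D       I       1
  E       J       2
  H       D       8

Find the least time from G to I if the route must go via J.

Shortest G→J: G–F–J = 5
Shortest J→I: J–A–D–I = 7
Total via J: 5 + 7 = 12 min.

12 min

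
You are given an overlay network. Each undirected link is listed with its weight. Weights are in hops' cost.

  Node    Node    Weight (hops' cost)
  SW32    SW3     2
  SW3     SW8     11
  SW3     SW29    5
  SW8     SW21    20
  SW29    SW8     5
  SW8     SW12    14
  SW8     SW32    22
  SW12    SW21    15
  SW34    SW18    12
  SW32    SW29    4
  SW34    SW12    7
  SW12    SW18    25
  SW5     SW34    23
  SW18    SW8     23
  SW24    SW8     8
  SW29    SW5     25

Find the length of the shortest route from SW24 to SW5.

Candidate routes:
SW24–SW8–SW29–SW5: 8+5+25 = 38
SW24–SW8–SW3–SW32–SW29–SW5: 8+11+2+4+25 = 50
SW24–SW8–SW3–SW29–SW5: 8+11+5+25 = 49
The minimum is 38 hops' cost via SW24–SW8–SW29–SW5.

38 hops' cost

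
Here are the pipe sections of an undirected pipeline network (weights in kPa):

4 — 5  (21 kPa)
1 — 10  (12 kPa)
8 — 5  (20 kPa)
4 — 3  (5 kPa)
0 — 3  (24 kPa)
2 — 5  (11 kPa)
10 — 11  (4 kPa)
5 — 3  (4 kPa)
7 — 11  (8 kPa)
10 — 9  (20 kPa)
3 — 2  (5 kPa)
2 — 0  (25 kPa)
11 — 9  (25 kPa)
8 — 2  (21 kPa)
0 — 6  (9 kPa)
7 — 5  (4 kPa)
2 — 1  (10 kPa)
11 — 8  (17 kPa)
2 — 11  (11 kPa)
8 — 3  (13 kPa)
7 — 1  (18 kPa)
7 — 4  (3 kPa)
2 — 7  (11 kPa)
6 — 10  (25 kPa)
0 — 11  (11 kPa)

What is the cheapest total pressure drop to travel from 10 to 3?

20 kPa

Enumerating some paths:
10 - 1 - 2 - 3: 12+10+5 = 27
10 - 11 - 2 - 3: 4+11+5 = 20
10 - 11 - 7 - 2 - 3: 4+8+11+5 = 28
Cheapest is 10 - 11 - 2 - 3 at 20 kPa.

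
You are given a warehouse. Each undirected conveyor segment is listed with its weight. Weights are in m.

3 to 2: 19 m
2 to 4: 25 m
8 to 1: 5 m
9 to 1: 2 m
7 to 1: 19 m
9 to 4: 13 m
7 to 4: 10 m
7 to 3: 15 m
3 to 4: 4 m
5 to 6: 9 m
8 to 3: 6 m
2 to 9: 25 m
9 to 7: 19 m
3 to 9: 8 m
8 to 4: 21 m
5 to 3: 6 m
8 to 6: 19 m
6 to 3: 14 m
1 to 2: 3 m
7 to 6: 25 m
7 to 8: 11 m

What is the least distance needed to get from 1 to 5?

Shortest distances from 1:
1: 0
9: 2  (via 1)
2: 3  (via 1)
8: 5  (via 1)
3: 10  (via 9)
4: 14  (via 3)
5: 16  (via 3)
Shortest route: 1 → 9 → 3 → 5 = 16 m.

16 m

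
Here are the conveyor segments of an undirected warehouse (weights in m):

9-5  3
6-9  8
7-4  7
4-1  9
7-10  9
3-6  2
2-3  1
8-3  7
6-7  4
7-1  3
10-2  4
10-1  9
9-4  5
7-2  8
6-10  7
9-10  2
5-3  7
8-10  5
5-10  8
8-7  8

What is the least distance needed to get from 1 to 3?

Settle nodes by increasing distance from 1:
1: 0
7: 3  (via 1)
6: 7  (via 7)
3: 9  (via 6)
Shortest route: 1 → 7 → 6 → 3 = 9 m.

9 m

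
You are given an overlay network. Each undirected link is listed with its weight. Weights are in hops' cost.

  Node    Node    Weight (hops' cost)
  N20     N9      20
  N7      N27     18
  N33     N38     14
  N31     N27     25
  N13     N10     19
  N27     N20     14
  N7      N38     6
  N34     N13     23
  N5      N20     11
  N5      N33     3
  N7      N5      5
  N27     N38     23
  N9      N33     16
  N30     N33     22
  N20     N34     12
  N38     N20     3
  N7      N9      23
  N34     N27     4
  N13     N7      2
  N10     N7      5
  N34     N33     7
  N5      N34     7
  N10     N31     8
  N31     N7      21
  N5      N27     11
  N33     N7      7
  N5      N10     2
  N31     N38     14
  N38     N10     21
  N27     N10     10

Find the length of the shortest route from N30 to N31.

Candidate routes:
N30 → N33 → N7 → N10 → N31: 22+7+5+8 = 42
N30 → N33 → N5 → N10 → N31: 22+3+2+8 = 35
N30 → N33 → N5 → N7 → N10 → N31: 22+3+5+5+8 = 43
The minimum is 35 hops' cost via N30 → N33 → N5 → N10 → N31.

35 hops' cost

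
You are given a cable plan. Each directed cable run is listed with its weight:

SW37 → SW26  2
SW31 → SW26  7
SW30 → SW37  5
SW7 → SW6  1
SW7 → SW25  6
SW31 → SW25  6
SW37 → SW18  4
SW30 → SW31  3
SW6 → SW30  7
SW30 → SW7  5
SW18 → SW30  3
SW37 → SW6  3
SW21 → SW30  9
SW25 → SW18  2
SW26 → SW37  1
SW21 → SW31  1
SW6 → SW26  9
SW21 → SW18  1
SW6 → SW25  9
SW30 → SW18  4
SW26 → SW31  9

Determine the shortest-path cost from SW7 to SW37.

11

Running Dijkstra from SW7:
SW7: 0
SW6: 1  (via SW7)
SW25: 6  (via SW7)
SW18: 8  (via SW25)
SW30: 8  (via SW6)
SW26: 10  (via SW6)
SW31: 11  (via SW30)
SW37: 11  (via SW26)
Shortest route: SW7–SW6–SW26–SW37 = 11.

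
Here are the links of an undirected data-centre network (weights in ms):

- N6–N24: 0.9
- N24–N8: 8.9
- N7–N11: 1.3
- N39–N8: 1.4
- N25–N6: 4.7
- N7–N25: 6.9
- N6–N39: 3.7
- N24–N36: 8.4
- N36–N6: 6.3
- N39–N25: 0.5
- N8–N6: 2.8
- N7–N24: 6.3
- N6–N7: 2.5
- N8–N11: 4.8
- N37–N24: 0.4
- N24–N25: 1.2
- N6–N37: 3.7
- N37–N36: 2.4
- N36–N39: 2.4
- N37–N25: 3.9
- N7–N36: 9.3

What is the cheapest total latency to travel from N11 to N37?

5.1 ms

Compare a few routes:
N11 - N7 - N6 - N37: 1.3+2.5+3.7 = 7.5
N11 - N7 - N6 - N24 - N37: 1.3+2.5+0.9+0.4 = 5.1
Cheapest is N11 - N7 - N6 - N24 - N37 at 5.1 ms.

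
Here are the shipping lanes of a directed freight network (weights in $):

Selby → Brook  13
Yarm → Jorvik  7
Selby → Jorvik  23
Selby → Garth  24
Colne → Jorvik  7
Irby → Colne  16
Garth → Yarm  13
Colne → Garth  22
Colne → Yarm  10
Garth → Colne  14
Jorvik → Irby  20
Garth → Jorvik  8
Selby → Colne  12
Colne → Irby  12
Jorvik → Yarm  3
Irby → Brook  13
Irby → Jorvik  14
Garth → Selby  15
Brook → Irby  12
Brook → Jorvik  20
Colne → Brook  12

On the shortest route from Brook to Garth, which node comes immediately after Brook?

Candidate routes:
Brook - Irby - Colne - Garth: 12+16+22 = 50
Brook - Jorvik - Irby - Colne - Garth: 20+20+16+22 = 78
The minimum is $50 via Brook - Irby - Colne - Garth.
So from Brook the first move is to Irby.

Irby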